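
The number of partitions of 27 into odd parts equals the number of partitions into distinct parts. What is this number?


Computing partitions of 27 into odd parts (1, 3, 5, ...):
Using the generating function prod_{k>=0} 1/(1-x^(2k+1)),
the count is 192

192


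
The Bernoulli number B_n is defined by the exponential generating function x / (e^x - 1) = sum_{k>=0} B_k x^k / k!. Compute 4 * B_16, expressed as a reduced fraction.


Bernoulli numbers can also be computed recursively via B_0 = 1 and sum_{j=0}^{m} C(m+1, j) B_j = 0 for m >= 1. Odd-index Bernoulli numbers vanish for k >= 3.
Computing B_16 = -3617/510, so 4 * B_16 = 4 * -3617/510 = -7234/255.

-7234/255


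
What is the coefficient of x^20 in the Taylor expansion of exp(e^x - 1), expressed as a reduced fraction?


exp(e^x - 1) = sum_{k>=0} Bell_k x^k / k!, where Bell_k is the k-th Bell number.
So the coefficient of x^20 is Bell_20 / 20!.
Computing: Bell_20 = 51724158235372 and 20! = 2432902008176640000, giving
51724158235372/2432902008176640000 = 263898766507/12412765347840000.

263898766507/12412765347840000


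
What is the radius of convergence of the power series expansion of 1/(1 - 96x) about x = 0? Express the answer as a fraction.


Expanding 1/(1 - 96x) = sum_{k>=0} 96^k x^k, the series converges when |96x| < 1, i.e., |x| < 1/96.
So the radius of convergence is 1/96 = 1/96.

1/96


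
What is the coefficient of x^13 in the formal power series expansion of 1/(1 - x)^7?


The expansion 1/(1 - x)^r = sum_{k>=0} C(k + r - 1, r - 1) x^k follows from the multiset / negative-binomial theorem (or from repeated differentiation of the geometric series).
For r = 7 and k = 13:
C(19, 6) = 121645100408832000 / (720 * 6227020800) = 27132.

27132


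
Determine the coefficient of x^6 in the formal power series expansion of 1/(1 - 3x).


The geometric series identity gives 1/(1 - c x) = sum_{k>=0} c^k x^k, so the coefficient of x^k is c^k.
Here c = 3 and k = 6.
Computing: 3^6 = 729

729


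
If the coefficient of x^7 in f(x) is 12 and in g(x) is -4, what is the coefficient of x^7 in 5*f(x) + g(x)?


Scalar multiplication scales coefficients: 5 * 12 = 60.
Then add the g coefficient: 60 + -4
= 56

56


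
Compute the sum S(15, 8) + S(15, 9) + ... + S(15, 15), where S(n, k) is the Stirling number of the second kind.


By definition, S(n, k) counts partitions of an n-set into exactly k nonempty blocks.
Computing row n = 15 for k = 8..15:
S(15, k): 216627840, 67128490, 12662650, 1479478, 106470, 4550, 105, 1
Sum = 298009584.

298009584


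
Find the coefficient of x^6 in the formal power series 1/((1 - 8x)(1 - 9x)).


By partial fractions or Cauchy convolution:
The coefficient equals sum_{k=0}^{6} 8^k * 9^(6-k).
= 2685817

2685817


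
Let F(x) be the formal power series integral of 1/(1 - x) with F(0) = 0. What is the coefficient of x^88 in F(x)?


1/(1 - x) = sum_{k>=0} x^k. Integrating termwise and using F(0) = 0 gives
F(x) = sum_{k>=0} x^(k+1) / (k+1) = sum_{m>=1} x^m / m = -ln(1 - x).
So the coefficient of x^88 is 1/88 = 1/88.

1/88


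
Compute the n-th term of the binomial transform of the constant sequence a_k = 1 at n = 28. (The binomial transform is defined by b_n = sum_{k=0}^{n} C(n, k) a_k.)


With a_k = 1 for all k, b_n = sum_{k=0}^{n} C(n, k) = 2^n by the binomial theorem.
For n = 28: 2^28 = 268435456.

268435456


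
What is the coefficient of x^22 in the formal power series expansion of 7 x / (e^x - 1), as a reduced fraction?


The exponential generating function for Bernoulli numbers is
x / (e^x - 1) = sum_{k>=0} B_k x^k / k!.
So the coefficient of x^22 in 7 x / (e^x - 1) is 7 B_22 / 22!.
Computing: B_22 = 854513/138, 22! = 1124000727777607680000, giving
7 * 854513/138 / 1124000727777607680000 = 77683/2014442862770257920000.

77683/2014442862770257920000


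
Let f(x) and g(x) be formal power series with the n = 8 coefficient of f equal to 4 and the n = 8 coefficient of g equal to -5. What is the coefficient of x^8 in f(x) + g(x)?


Addition of formal power series is termwise.
The coefficient of x^8 in f + g = 4 + -5
= -1

-1


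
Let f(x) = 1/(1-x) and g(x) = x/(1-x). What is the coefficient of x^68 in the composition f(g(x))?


First simplify the composition: f(g(x)) = 1/(1 - x/(1-x)) = (1-x)/((1-x) - x) = (1-x)/(1-2x).
Now extract the coefficient. Write (1-x)/(1-2x) = 1/(1-2x) - x/(1-2x).
The coefficient of x^n in 1/(1-2x) is 2^n, and in x/(1-2x) is 2^(n-1) (for n >= 1).
So the coefficient of x^68 is 2^68 - 2^67 = 295147905179352825856 - 147573952589676412928 = 147573952589676412928.

147573952589676412928


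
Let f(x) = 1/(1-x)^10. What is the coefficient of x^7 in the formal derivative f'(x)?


Differentiate: d/dx [ 1/(1-x)^r ] = r / (1-x)^(r+1).
Here r = 10, so f'(x) = 10 / (1-x)^11.
The expansion of 1/(1-x)^(r+1) has coefficient of x^n equal to C(n+r, r).
So the coefficient of x^7 in f'(x) is
10 * C(17, 10) = 10 * 19448 = 194480

194480


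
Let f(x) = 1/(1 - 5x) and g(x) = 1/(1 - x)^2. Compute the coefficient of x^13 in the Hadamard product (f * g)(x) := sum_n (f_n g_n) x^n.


f has coefficients f_k = 5^k. For g = 1/(1 - x)^2 the coefficient is g_k = C(k + 1, 1) = k + 1. The Hadamard coefficient is (f * g)_k = 5^k * (k + 1).
For k = 13: 5^13 * 14 = 1220703125 * 14 = 17089843750.

17089843750


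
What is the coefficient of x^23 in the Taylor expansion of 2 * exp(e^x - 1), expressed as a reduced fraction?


exp(e^x - 1) = sum_{k>=0} Bell_k x^k / k!, where Bell_k is the k-th Bell number.
So the coefficient of x^23 is 2 * Bell_23 / 23!.
Computing: Bell_23 = 44152005855084346 and 23! = 25852016738884976640000, giving
2 * 44152005855084346/25852016738884976640000 = 22076002927542173/6463004184721244160000.

22076002927542173/6463004184721244160000


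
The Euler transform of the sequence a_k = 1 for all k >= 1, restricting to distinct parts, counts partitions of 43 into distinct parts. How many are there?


Partitions of 43 into distinct parts can be computed via generating function.
Product (1+x)(1+x^2)(1+x^3)...
The coefficient of x^43 = 1610

1610


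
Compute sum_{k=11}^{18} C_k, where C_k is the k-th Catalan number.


C_11 through C_18: 58786, 208012, 742900, 2674440, 9694845, 35357670, 129644790, 477638700
Sum = 58786 + 208012 + 742900 + 2674440 + 9694845 + 35357670 + 129644790 + 477638700
= 656020143

656020143


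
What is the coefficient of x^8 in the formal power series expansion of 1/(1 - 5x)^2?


The general identity 1/(1 - c x)^r = sum_{k>=0} c^k C(k + r - 1, r - 1) x^k follows by substituting y = c x into 1/(1 - y)^r = sum_{k>=0} C(k + r - 1, r - 1) y^k.
For c = 5, r = 2, k = 8:
5^8 * C(9, 1) = 390625 * 9 = 3515625.

3515625


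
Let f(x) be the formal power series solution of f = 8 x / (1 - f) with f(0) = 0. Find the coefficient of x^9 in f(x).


Apply Lagrange inversion: f = 8 x * phi(f) with phi(t) = 1/(1 - t), so
[x^n] f = 8^n * (1/n) [t^(n-1)] phi(t)^n = 8^n * (1/n) [t^(n-1)] (1 - t)^(-n) = 8^n * (1/n) C(2n - 2, n - 1) = 8^n * C_{n-1}.
For n = 9: C_8 = C(16, 8) / 9 = 12870/9 = 1430.
With the 8^9 = 134217728 factor, the coefficient is 134217728 * 1430 = 191931351040.

191931351040


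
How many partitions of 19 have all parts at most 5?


Using the generating function (1-x)^(-1)(1-x^2)^(-1)...(1-x^5)^(-1),
the coefficient of x^19 counts these restricted partitions.
Result = 164

164


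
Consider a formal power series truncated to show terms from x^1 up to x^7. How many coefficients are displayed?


From x^1 to x^7 inclusive, the count is 7 - 1 + 1 = 7.

7


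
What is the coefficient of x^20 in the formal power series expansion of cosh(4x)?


The Maclaurin series is cosh(t) = sum_{m>=0} t^(2m) / (2m)!, so substituting t = 4x, only even powers of x are nonzero, with coefficient of x^(2m) equal to 4^(2m) / (2m)!.
For x^20 the coefficient is 4^20/20! = 1099511627776/2432902008176640000 = 4194304/9280784638125.

4194304/9280784638125


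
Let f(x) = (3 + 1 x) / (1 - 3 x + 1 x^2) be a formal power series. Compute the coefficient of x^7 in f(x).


Write f(x) = sum_{k>=0} a_k x^k. Multiplying both sides by 1 - 3 x + 1 x^2 gives
(1 - 3 x + 1 x^2) sum_{k>=0} a_k x^k = 3 + 1 x.
Matching coefficients:
 x^0: a_0 = 3
 x^1: a_1 - 3 a_0 = 1  =>  a_1 = 3*3 + 1 = 10
 x^k (k >= 2): a_k = 3 a_{k-1} - 1 a_{k-2}.
Iterating: a_2 = 27, a_3 = 71, a_4 = 186, a_5 = 487, a_6 = 1275, a_7 = 3338.
So the coefficient of x^7 is 3338.

3338


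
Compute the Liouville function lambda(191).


The Liouville function is lambda(k) = (-1)^Omega(k), where Omega(k) counts the prime factors of k with multiplicity.
Factoring: 191 = 191, so Omega(191) = 1.
lambda(191) = (-1)^1 = -1.

-1


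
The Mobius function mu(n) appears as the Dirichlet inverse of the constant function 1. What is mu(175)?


175 has a squared prime factor, so mu(175) = 0.
Factorization reveals a repeated prime.

0


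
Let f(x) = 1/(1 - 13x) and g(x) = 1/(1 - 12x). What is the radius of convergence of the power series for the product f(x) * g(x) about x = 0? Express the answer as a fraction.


The radius of 1/(1 - 13x) is 1/13 (nearest singularity at x = 1/13), and the radius of 1/(1 - 12x) is 1/12.
The product f(x)*g(x) = 1/((1 - 13x)(1 - 12x)) has singularities at both 1/13 and 1/12, so its radius of convergence is the distance to the nearest one:
min(1/13, 1/12) = 1/13.

1/13


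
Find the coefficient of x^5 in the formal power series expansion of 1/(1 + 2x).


Write 1/(1 + c x) = 1/(1 - (-c) x) and apply the geometric-series identity
1/(1 - y) = sum_{k>=0} y^k to get 1/(1 + c x) = sum_{k>=0} (-c)^k x^k.
So the coefficient of x^k is (-c)^k = (-1)^k * c^k.
Here c = 2 and k = 5:
(-2)^5 = -1 * 32 = -32

-32


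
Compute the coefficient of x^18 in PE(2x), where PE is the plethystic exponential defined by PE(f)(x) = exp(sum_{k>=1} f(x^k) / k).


With f(x) = 2x, the exponent is sum_{k>=1} 2 x^k / k = 2 * (-ln(1 - x)). Exponentiating:
PE(2x) = exp(-2 ln(1 - x)) = 1/(1 - x)^2.
By the negative binomial expansion, [x^n] 1/(1 - x)^2 = C(n + 1, 1).
For n = 18: C(19, 1) = 19.

19


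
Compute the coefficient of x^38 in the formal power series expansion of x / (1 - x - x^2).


Let f(x) = sum_{k>=0} a_k x^k. Multiplying f(x) * (1 - x - x^2) = x and matching coefficients gives a_0 = 0, a_1 = 1, and a_k = a_{k-1} + a_{k-2} for k >= 2. These are the Fibonacci numbers F_k.
Iterating from F_0 = 0, F_1 = 1:
F_0=0, F_1=1, F_2=1, F_3=2, F_4=3, F_5=5, F_6=8, F_7=13, F_8=21, F_9=34, ...
F_38 = 39088169.

39088169


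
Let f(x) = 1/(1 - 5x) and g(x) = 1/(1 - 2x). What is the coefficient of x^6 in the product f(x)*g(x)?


The coefficient of x^n in f*g is the Cauchy product: sum_{k=0}^{n} a^k * b^(n-k).
With a=5, b=2, n=6:
sum_{k=0}^{6} 5^k * 2^(6-k)
= 25999

25999


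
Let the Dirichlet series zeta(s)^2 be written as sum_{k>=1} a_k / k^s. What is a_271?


The Dirichlet convolution of the constant function 1 with itself gives (1 * 1)(k) = sum_{d | k} 1 = d(k), the number of positive divisors of k.
Since zeta(s) = sum_{k>=1} 1/k^s, we have zeta(s)^2 = sum_{k>=1} d(k)/k^s, so a_k = d(k).
For k = 271: the divisors are 1, 271.
Count = 2.

2


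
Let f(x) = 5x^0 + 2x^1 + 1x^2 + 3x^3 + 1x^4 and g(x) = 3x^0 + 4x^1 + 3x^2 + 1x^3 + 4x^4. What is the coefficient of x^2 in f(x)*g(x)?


Cauchy product at x^2:
5*3 + 2*4 + 1*3
= 26

26


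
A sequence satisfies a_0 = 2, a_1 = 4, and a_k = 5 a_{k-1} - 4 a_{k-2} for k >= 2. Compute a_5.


The characteristic equation is t^2 - 5 t + 4 = 0, with roots r_1 = 4 and r_2 = 1 (so c_1 = r_1 + r_2, c_2 = -r_1 r_2 as required).
One can use the closed form a_n = A r_1^n + B r_2^n, but direct iteration is more reliable:
a_0 = 2, a_1 = 4, a_2 = 12, a_3 = 44, a_4 = 172, a_5 = 684.
So a_5 = 684.

684


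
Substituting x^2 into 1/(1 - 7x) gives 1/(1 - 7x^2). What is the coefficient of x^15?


Since 1/(1 - 7x^2) only has even powers of x,
the coefficient of x^15 (odd) is 0.

0


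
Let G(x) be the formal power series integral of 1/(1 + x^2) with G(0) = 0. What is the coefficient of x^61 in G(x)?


1/(1 + x^2) = sum_{j>=0} (-1)^j x^(2j). Integrating termwise with G(0) = 0:
G(x) = sum_{j>=0} (-1)^j x^(2j+1) / (2j+1) = arctan(x).
Only odd powers are nonzero. For x^61 write 61 = 2*30 + 1, giving
(-1)^30 / 61 = 1/61 = 1/61.

1/61


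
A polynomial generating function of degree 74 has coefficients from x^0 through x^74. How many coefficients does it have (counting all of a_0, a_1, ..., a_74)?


A polynomial of degree 74 takes the form a_0 + a_1 x + ... + a_74 x^74.
The number of coefficients is 74 + 1 = 75.

75


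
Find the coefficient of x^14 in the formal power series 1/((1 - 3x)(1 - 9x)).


By partial fractions or Cauchy convolution:
The coefficient equals sum_{k=0}^{14} 3^k * 9^(14-k).
= 34315186290957

34315186290957


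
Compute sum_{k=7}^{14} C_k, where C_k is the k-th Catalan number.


C_7 through C_14: 429, 1430, 4862, 16796, 58786, 208012, 742900, 2674440
Sum = 429 + 1430 + 4862 + 16796 + 58786 + 208012 + 742900 + 2674440
= 3707655

3707655


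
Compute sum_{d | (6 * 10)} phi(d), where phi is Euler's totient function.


First, 6 * 10 = 60. One classical identity is sum_{d | n} phi(d) = n (each k in [1, n] has a unique gcd with n, and among the k's with gcd(k, n) = n/d there are phi(d) of them). So the sum equals 60. We also verify directly:
Divisors of 60: 1, 2, 3, 4, 5, 6, 10, 12, 15, 20, 30, 60.
phi values: 1, 1, 2, 2, 4, 2, 4, 4, 8, 8, 8, 16.
Sum = 60.

60


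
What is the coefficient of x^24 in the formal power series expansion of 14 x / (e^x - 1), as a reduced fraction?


The exponential generating function for Bernoulli numbers is
x / (e^x - 1) = sum_{k>=0} B_k x^k / k!.
So the coefficient of x^24 in 14 x / (e^x - 1) is 14 B_24 / 24!.
Computing: B_24 = -236364091/2730, 24! = 620448401733239439360000, giving
14 * -236364091/2730 / 620448401733239439360000 = -236364091/120987438337981690675200000.

-236364091/120987438337981690675200000


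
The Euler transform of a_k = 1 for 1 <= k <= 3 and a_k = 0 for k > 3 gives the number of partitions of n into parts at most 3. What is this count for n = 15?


Partitions of 15 into parts at most 3:
Using generating function (1-x)^(-1)(1-x^2)^(-1)(1-x^3)^(-1),
the coefficient of x^15 = 27

27


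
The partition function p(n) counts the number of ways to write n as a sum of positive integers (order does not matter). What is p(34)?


Using the generating function prod_{k>=1} 1/(1-x^k), we compute p(34).
By dynamic programming over parts 1 through 34:
p(34) = 12310

12310


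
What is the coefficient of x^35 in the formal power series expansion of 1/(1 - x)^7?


The negative binomial / multiset identity is
1/(1 - x)^r = sum_{k>=0} C(k + r - 1, r - 1) x^k.
Here r = 7 and k = 35, so the coefficient is
C(35 + 6, 6) = C(41, 6)
= 4496388

4496388


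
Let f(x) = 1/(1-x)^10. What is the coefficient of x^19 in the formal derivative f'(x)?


Differentiate: d/dx [ 1/(1-x)^r ] = r / (1-x)^(r+1).
Here r = 10, so f'(x) = 10 / (1-x)^11.
The expansion of 1/(1-x)^(r+1) has coefficient of x^n equal to C(n+r, r).
So the coefficient of x^19 in f'(x) is
10 * C(29, 10) = 10 * 20030010 = 200300100

200300100


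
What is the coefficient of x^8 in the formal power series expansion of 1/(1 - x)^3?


The expansion 1/(1 - x)^r = sum_{k>=0} C(k + r - 1, r - 1) x^k follows from the multiset / negative-binomial theorem (or from repeated differentiation of the geometric series).
For r = 3 and k = 8:
C(10, 2) = 3628800 / (2 * 40320) = 45.

45


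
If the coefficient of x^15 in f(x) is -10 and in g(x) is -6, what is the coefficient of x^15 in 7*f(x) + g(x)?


Scalar multiplication scales coefficients: 7 * -10 = -70.
Then add the g coefficient: -70 + -6
= -76

-76


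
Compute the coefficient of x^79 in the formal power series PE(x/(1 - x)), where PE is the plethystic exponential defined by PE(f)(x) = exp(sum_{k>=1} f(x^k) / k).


For f(x) = x/(1 - x) we have
sum_{k>=1} f(x^k) / k = sum_{k>=1} (1/k) * x^k / (1 - x^k) = sum_{k, m >= 1} x^(k m) / k,
which after exponentiating simplifies to
PE(x/(1 - x)) = prod_{k>=1} 1 / (1 - x^k).
This is the generating function for the partition function p(n), so the coefficient of x^79 is p(79).
Computing p(79) by dynamic programming over parts 1, 2, ..., 79: p(79) = 13848650.

13848650


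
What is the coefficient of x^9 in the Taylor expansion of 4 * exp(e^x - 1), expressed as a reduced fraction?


exp(e^x - 1) = sum_{k>=0} Bell_k x^k / k!, where Bell_k is the k-th Bell number.
So the coefficient of x^9 is 4 * Bell_9 / 9!.
Computing: Bell_9 = 21147 and 9! = 362880, giving
4 * 21147/362880 = 1007/4320.

1007/4320


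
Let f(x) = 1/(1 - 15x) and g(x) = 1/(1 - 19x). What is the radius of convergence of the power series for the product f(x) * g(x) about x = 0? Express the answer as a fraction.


The radius of 1/(1 - 15x) is 1/15 (nearest singularity at x = 1/15), and the radius of 1/(1 - 19x) is 1/19.
The product f(x)*g(x) = 1/((1 - 15x)(1 - 19x)) has singularities at both 1/15 and 1/19, so its radius of convergence is the distance to the nearest one:
min(1/15, 1/19) = 1/19.

1/19


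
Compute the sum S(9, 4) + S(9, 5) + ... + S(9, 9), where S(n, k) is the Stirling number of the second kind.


By definition, S(n, k) counts partitions of an n-set into exactly k nonempty blocks.
Computing row n = 9 for k = 4..9:
S(9, k): 7770, 6951, 2646, 462, 36, 1
Sum = 17866.

17866


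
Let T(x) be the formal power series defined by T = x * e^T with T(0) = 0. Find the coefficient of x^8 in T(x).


Apply the Lagrange inversion formula: if T = x * phi(T) with phi(t) = e^t, then
[x^n] T = (1/n) [t^(n-1)] phi(t)^n = (1/n) [t^(n-1)] e^(n t) = (1/n) * n^(n-1) / (n-1)! = n^(n-1) / n!.
When c = 1 this is the Cayley count of rooted labeled trees on n vertices, divided by n!.
For n = 8: 8^7 / 8! = 2097152/40320 = 16384/315.

16384/315


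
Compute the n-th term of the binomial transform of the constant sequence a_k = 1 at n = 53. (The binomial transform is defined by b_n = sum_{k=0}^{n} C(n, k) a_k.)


With a_k = 1 for all k, b_n = sum_{k=0}^{n} C(n, k) = 2^n by the binomial theorem.
For n = 53: 2^53 = 9007199254740992.

9007199254740992


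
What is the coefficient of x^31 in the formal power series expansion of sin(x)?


The Maclaurin series is sin(t) = sum_{k>=0} (-1)^k t^(2k+1) / (2k+1)!, so substituting t = x, only odd powers of x are nonzero, with coefficient of x^(2k+1) equal to (-1)^k / (2k+1)!.
Write 31 = 2*15 + 1, giving the coefficient (-1)^15 / 31! = -1/8222838654177922817725562880000000 = -1/8222838654177922817725562880000000.

-1/8222838654177922817725562880000000


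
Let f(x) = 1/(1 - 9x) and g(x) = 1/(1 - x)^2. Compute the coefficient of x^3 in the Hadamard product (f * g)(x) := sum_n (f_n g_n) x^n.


f has coefficients f_k = 9^k. For g = 1/(1 - x)^2 the coefficient is g_k = C(k + 1, 1) = k + 1. The Hadamard coefficient is (f * g)_k = 9^k * (k + 1).
For k = 3: 9^3 * 4 = 729 * 4 = 2916.

2916


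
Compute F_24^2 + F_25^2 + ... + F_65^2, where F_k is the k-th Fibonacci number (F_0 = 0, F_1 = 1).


There is a standard identity sum_{k=0}^{N} F_k^2 = F_N * F_{N+1} (proved inductively from the telescoping relation F_k^2 = F_k F_{k+1} - F_{k-1} F_k). Then
sum_{k=24}^{65} F_k^2 = F_65 F_66 - F_23 F_24.
Computing: F_65 = 17167680177565, F_66 = 27777890035288, F_23 = 28657, F_24 = 46368.
Sum = 17167680177565 * 27777890035288 - 28657 * 46368 = 476881932133394134627145944.

476881932133394134627145944


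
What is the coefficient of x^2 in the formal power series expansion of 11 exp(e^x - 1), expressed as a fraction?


exp(e^x - 1) is the exponential generating function for the Bell numbers Bell_k: exp(e^x - 1) = sum_{k>=0} Bell_k x^k / k!.
So the coefficient of x^2 in 11 exp(e^x - 1) is 11 Bell_2 / 2!.
Computing: Bell_2 = 2 and 2! = 2, giving
11 * 2/2 = 11.

11


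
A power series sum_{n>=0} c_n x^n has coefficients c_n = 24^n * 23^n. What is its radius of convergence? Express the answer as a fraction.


By the root test (Cauchy-Hadamard), the radius is R = 1 / limsup_n |c_n|^(1/n).
Here |c_n|^(1/n) = (24^n * 23^n)^(1/n) = 24 * 23 = 552 for all n.
So R = 1/552 = 1/552.

1/552


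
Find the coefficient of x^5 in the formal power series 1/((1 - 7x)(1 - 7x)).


By partial fractions or Cauchy convolution:
The coefficient equals sum_{k=0}^{5} 7^k * 7^(5-k).
= 100842

100842


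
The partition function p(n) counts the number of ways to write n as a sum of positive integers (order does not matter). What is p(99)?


Using the generating function prod_{k>=1} 1/(1-x^k), we compute p(99).
By dynamic programming over parts 1 through 99:
p(99) = 169229875

169229875


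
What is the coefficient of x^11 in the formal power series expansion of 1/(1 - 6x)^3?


The general identity 1/(1 - c x)^r = sum_{k>=0} c^k C(k + r - 1, r - 1) x^k follows by substituting y = c x into 1/(1 - y)^r = sum_{k>=0} C(k + r - 1, r - 1) y^k.
For c = 6, r = 3, k = 11:
6^11 * C(13, 2) = 362797056 * 78 = 28298170368.

28298170368


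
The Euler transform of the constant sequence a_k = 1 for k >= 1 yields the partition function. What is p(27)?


The Euler transform converts the sequence a_k = 1 into the number of integer partitions.
Using the recurrence or dynamic programming:
p(27) = 3010

3010


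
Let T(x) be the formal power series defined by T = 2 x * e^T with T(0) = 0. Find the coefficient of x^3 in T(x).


Apply the Lagrange inversion formula: if T = 2 x * phi(T) with phi(t) = e^t, then
[x^n] T = 2^n * (1/n) [t^(n-1)] phi(t)^n = 2^n * (1/n) [t^(n-1)] e^(n t) = 2^n * (1/n) * n^(n-1) / (n-1)! = 2^n * n^(n-1) / n!.
When c = 1 this is the Cayley count of rooted labeled trees on n vertices, divided by n!.
For n = 3: 2^3 * 3^2 / 3! = 8 * 9/6 = 12.

12


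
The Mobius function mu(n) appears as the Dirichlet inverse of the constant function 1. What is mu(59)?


59 = 59 (all distinct primes).
mu(59) = (-1)^1 = -1

-1


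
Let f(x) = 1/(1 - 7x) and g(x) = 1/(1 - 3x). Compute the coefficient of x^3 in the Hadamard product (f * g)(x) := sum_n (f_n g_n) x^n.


f has coefficients f_k = 7^k and g has coefficients g_k = 3^k, so the Hadamard product has coefficient (f*g)_k = 7^k * 3^k = 21^k.
For k = 3: 21^3 = 9261.

9261


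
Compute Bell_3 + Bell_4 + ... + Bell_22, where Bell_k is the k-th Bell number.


Recall Bell_k counts set partitions of a k-set (with Bell_0 = 1 by convention).
Bell_3 through Bell_22: 5, 15, 52, 203, 877, 4140, 21147, 115975, 678570, 4213597, 27644437, 190899322, 1382958545, 10480142147, 82864869804, 682076806159, 5832742205057, 51724158235372, 474869816156751, 4506715738447323
Sum = 5 + 15 + 52 + 203 + 877 + 4140 + 21147 + 115975 + 678570 + 4213597 + 27644437 + 190899322 + 1382958545 + 10480142147 + 82864869804 + 682076806159 + 5832742205057 + 51724158235372 + 474869816156751 + 4506715738447323 = 5039919483399498.

5039919483399498


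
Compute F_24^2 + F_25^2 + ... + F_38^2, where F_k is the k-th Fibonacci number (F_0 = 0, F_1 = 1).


There is a standard identity sum_{k=0}^{N} F_k^2 = F_N * F_{N+1} (proved inductively from the telescoping relation F_k^2 = F_k F_{k+1} - F_{k-1} F_k). Then
sum_{k=24}^{38} F_k^2 = F_38 F_39 - F_23 F_24.
Computing: F_38 = 39088169, F_39 = 63245986, F_23 = 28657, F_24 = 46368.
Sum = 39088169 * 63245986 - 28657 * 46368 = 2472168460571858.

2472168460571858


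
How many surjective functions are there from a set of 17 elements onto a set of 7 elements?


By inclusion-exclusion on which target elements are missed, the number of surjections from an n-set onto a k-set is
surj(n, k) = sum_{j=0}^{k} (-1)^j C(k, j) (k - j)^n.
Equivalently surj(n, k) = k! * S(n, k), where S(n, k) is the Stirling number of the second kind.
For n = 17, k = 7:
S(17, 7) = 25708104786, so
surj = 7! * 25708104786 = 5040 * 25708104786 = 129568848121440.

129568848121440


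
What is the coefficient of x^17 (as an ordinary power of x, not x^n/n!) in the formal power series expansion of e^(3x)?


The exponential series is e^y = sum_{k>=0} y^k / k!. Substituting y = 3x gives
e^(3x) = sum_{k>=0} 3^k x^k / k!.
So the coefficient of x^n is a^n/n! with a = 3, n = 17:
3^17 / 17! = 129140163/355687428096000 = 177147/487911424000

177147/487911424000


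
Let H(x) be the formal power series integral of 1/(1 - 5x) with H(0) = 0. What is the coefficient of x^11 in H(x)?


1/(1 - 5x) = sum_{k>=0} 5^k x^k. Integrating termwise with H(0) = 0:
H(x) = sum_{k>=0} 5^k x^(k+1) / (k+1) = sum_{m>=1} 5^(m-1) x^m / m.
For m = 11: 5^10/11 = 9765625/11 = 9765625/11.

9765625/11


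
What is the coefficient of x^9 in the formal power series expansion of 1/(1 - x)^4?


The negative binomial / multiset identity is
1/(1 - x)^r = sum_{k>=0} C(k + r - 1, r - 1) x^k.
Here r = 4 and k = 9, so the coefficient is
C(9 + 3, 3) = C(12, 3)
= 220

220


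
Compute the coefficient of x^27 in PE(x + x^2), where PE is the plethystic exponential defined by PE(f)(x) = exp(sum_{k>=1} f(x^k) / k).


With f(x) = x + x^2, the exponent is sum_{k>=1} (x^k + x^(2k)) / k = -ln(1 - x) - ln(1 - x^2). Exponentiating:
PE(x + x^2) = 1 / ((1 - x)(1 - x^2)).
This is the generating function for partitions of n into parts of size 1 or 2. The number of 2's can be any j in 0..13, and the rest are 1's, so
[x^27] = floor(27/2) + 1 = 14.

14


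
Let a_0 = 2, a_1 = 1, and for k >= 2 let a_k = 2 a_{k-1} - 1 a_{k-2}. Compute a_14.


Iterating the recurrence forward:
a_0 = 2
a_1 = 1
a_2 = 2*1 - 1*2 = 0
a_3 = 2*0 - 1*1 = -1
a_4 = 2*-1 - 1*0 = -2
a_5 = 2*-2 - 1*-1 = -3
a_6 = 2*-3 - 1*-2 = -4
a_7 = 2*-4 - 1*-3 = -5
a_8 = 2*-5 - 1*-4 = -6
a_9 = 2*-6 - 1*-5 = -7
a_10 = 2*-7 - 1*-6 = -8
a_11 = 2*-8 - 1*-7 = -9
a_12 = 2*-9 - 1*-8 = -10
a_13 = 2*-10 - 1*-9 = -11
a_14 = 2*-11 - 1*-10 = -12
So a_14 = -12.

-12


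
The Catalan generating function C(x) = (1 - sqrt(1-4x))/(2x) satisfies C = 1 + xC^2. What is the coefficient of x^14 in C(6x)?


Substituting x -> 6x scales the n-th coefficient by 6^n, so [x^14] C(6x) = 6^14 * C_14.
C_14 = C(2*14, 14)/(15) = 40116600/15 = 2674440.
So 6^14 * 2674440 = 78364164096 * 2674440 = 209580255024906240.

209580255024906240


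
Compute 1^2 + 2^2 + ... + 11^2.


This power sum has a closed form given by Faulhaber's formula
sum_{k=1}^{m} k^p = (1 / (p + 1)) * sum_{j=0}^{p} C(p + 1, j) B_j m^(p + 1 - j),
but for small m direct computation is fastest:
1 + 4 + 9 + 16 + 25 + 36 + 49 + 64 + 81 + 100 + 121 = 506.

506


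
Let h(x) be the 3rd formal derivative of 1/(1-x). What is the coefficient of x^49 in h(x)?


Differentiating 3 times: d^3/dx^3 [1/(1-x)] = 3!/(1-x)^4.
The expansion 1/(1-x)^4 = sum_{k>=0} C(k+3, 3) x^k, so the coefficient of x^n in 3!/(1-x)^4 is 3! * C(n+3, 3).
For n = 49: 6 * C(52, 3) = 6 * 22100 = 132600

132600


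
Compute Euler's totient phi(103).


phi(n) counts integers in [1, n] coprime to n. Using the multiplicative formula phi(n) = n * prod_{p | n} (1 - 1/p):
103 = 103, so
phi(103) = 103 * (1 - 1/103) = 102.

102


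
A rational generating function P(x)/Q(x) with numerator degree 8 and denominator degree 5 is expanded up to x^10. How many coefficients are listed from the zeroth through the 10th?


Expanding up to x^10 gives the coefficients for x^0, x^1, ..., x^10.
That is 10 + 1 = 11 coefficients in total.

11


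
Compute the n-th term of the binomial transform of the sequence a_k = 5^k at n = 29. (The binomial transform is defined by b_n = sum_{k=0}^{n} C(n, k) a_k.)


With a_k = 5^k, b_n = sum_{k=0}^{n} C(n, k) 5^k = (1 + 5)^n by the binomial theorem.
For n = 29: (1 + 5)^29 = 6^29 = 36845653286788892983296.

36845653286788892983296


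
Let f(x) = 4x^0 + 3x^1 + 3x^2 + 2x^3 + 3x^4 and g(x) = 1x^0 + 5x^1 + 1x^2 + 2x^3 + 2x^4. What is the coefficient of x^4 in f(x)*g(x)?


Cauchy product at x^4:
4*2 + 3*2 + 3*1 + 2*5 + 3*1
= 30

30


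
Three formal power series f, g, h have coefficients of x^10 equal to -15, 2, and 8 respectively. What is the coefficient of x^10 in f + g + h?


Series addition is componentwise:
-15 + 2 + 8
= -5

-5


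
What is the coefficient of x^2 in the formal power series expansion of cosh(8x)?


The Maclaurin series is cosh(t) = sum_{m>=0} t^(2m) / (2m)!, so substituting t = 8x, only even powers of x are nonzero, with coefficient of x^(2m) equal to 8^(2m) / (2m)!.
For x^2 the coefficient is 8^2/2! = 64/2 = 32.

32


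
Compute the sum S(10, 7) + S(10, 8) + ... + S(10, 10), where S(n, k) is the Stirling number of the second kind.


By definition, S(n, k) counts partitions of an n-set into exactly k nonempty blocks.
Computing row n = 10 for k = 7..10:
S(10, k): 5880, 750, 45, 1
Sum = 6676.

6676


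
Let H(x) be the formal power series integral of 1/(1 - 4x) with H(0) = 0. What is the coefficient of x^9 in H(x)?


1/(1 - 4x) = sum_{k>=0} 4^k x^k. Integrating termwise with H(0) = 0:
H(x) = sum_{k>=0} 4^k x^(k+1) / (k+1) = sum_{m>=1} 4^(m-1) x^m / m.
For m = 9: 4^8/9 = 65536/9 = 65536/9.

65536/9


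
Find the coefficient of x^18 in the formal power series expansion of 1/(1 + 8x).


Write 1/(1 + c x) = 1/(1 - (-c) x) and apply the geometric-series identity
1/(1 - y) = sum_{k>=0} y^k to get 1/(1 + c x) = sum_{k>=0} (-c)^k x^k.
So the coefficient of x^k is (-c)^k = (-1)^k * c^k.
Here c = 8 and k = 18:
(-8)^18 = 1 * 18014398509481984 = 18014398509481984

18014398509481984


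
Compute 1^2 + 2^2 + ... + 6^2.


This power sum has a closed form given by Faulhaber's formula
sum_{k=1}^{m} k^p = (1 / (p + 1)) * sum_{j=0}^{p} C(p + 1, j) B_j m^(p + 1 - j),
but for small m direct computation is fastest:
1 + 4 + 9 + 16 + 25 + 36 = 91.

91


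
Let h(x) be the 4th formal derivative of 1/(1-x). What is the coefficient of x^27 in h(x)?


Differentiating 4 times: d^4/dx^4 [1/(1-x)] = 4!/(1-x)^5.
The expansion 1/(1-x)^5 = sum_{k>=0} C(k+4, 4) x^k, so the coefficient of x^n in 4!/(1-x)^5 is 4! * C(n+4, 4).
For n = 27: 24 * C(31, 4) = 24 * 31465 = 755160

755160


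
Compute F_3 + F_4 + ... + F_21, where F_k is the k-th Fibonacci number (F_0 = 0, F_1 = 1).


Use the identity sum_{k=0}^{N} F_k = F_{N+2} - 1 (which follows from F_{k+2} - F_{k+1} = F_k). Then
sum_{k=3}^{21} F_k = (F_{23} - 1) - (F_{4} - 1) = F_{23} - F_{4}.
Computing: F_{23} = 28657, F_{4} = 3, so
Sum = 28657 - 3 = 28654.

28654


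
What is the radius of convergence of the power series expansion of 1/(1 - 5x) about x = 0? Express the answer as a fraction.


Expanding 1/(1 - 5x) = sum_{k>=0} 5^k x^k, the series converges when |5x| < 1, i.e., |x| < 1/5.
So the radius of convergence is 1/5 = 1/5.

1/5


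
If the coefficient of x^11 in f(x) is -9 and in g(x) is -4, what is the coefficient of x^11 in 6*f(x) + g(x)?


Scalar multiplication scales coefficients: 6 * -9 = -54.
Then add the g coefficient: -54 + -4
= -58

-58


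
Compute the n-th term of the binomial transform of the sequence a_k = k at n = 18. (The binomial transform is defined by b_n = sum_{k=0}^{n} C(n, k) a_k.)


With a_k = k, b_n = sum_{k=0}^{n} C(n, k) k. Using k * C(n, k) = n * C(n-1, k-1) gives b_n = n * sum_{k>=1} C(n-1, k-1) = n * 2^(n-1).
For n = 18: 18 * 2^17 = 18 * 131072 = 2359296.

2359296


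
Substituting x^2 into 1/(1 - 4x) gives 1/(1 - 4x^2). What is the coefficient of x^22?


The coefficient of x^(2m) in 1/(1 - 4x^2) is 4^m.
With n = 22 = 2*11, the coefficient is 4^11 = 4194304.

4194304


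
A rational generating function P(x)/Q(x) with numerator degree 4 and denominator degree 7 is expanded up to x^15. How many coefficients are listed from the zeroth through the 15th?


Expanding up to x^15 gives the coefficients for x^0, x^1, ..., x^15.
That is 15 + 1 = 16 coefficients in total.

16


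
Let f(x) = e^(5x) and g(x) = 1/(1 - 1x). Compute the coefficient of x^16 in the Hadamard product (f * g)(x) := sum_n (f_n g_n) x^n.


Expanding: f_k = 5^k/k! (from e^(5x)) and g_k = 1^k (from 1/(1 - 1x)). So the Hadamard coefficient (f * g)_k = 5^k 1^k / k! = (5)^k / k!.
For k = 16: 5^16/16! = 152587890625/20922789888000 = 1220703125/167382319104.

1220703125/167382319104


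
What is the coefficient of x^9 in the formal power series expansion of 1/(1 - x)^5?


The expansion 1/(1 - x)^r = sum_{k>=0} C(k + r - 1, r - 1) x^k follows from the multiset / negative-binomial theorem (or from repeated differentiation of the geometric series).
For r = 5 and k = 9:
C(13, 4) = 6227020800 / (24 * 362880) = 715.

715


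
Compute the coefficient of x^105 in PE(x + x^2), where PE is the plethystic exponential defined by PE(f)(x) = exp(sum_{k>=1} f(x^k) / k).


With f(x) = x + x^2, the exponent is sum_{k>=1} (x^k + x^(2k)) / k = -ln(1 - x) - ln(1 - x^2). Exponentiating:
PE(x + x^2) = 1 / ((1 - x)(1 - x^2)).
This is the generating function for partitions of n into parts of size 1 or 2. The number of 2's can be any j in 0..52, and the rest are 1's, so
[x^105] = floor(105/2) + 1 = 53.

53


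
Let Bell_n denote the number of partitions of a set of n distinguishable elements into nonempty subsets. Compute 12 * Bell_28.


Bell_28 can be computed from the Bell triangle or from Dobinski's identity Bell_n = (1/e) * sum_{k>=0} k^n / k!.
Computing Bell_28 = 6160539404599934652455.
Then 12 * 6160539404599934652455 = 73926472855199215829460.

73926472855199215829460


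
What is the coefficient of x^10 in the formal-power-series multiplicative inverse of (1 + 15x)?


The inverse is 1/(1 + 15x). Apply the geometric identity 1/(1 - y) = sum_{k>=0} y^k with y = -15x:
1/(1 + 15x) = sum_{k>=0} (-15)^k x^k.
So the coefficient of x^10 is (-15)^10 = 576650390625.

576650390625


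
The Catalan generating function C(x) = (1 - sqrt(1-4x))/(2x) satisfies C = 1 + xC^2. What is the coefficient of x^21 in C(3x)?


Substituting x -> 3x scales the n-th coefficient by 3^n, so [x^21] C(3x) = 3^21 * C_21.
C_21 = C(2*21, 21)/(22) = 538257874440/22 = 24466267020.
So 3^21 * 24466267020 = 10460353203 * 24466267020 = 255925794588110265060.

255925794588110265060


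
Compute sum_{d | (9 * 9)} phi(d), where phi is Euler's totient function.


First, 9 * 9 = 81. One classical identity is sum_{d | n} phi(d) = n (each k in [1, n] has a unique gcd with n, and among the k's with gcd(k, n) = n/d there are phi(d) of them). So the sum equals 81. We also verify directly:
Divisors of 81: 1, 3, 9, 27, 81.
phi values: 1, 2, 6, 18, 54.
Sum = 81.

81


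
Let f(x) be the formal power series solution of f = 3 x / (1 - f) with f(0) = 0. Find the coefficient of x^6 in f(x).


Apply Lagrange inversion: f = 3 x * phi(f) with phi(t) = 1/(1 - t), so
[x^n] f = 3^n * (1/n) [t^(n-1)] phi(t)^n = 3^n * (1/n) [t^(n-1)] (1 - t)^(-n) = 3^n * (1/n) C(2n - 2, n - 1) = 3^n * C_{n-1}.
For n = 6: C_5 = C(10, 5) / 6 = 252/6 = 42.
With the 3^6 = 729 factor, the coefficient is 729 * 42 = 30618.

30618


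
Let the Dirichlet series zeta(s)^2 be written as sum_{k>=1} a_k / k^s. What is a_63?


The Dirichlet convolution of the constant function 1 with itself gives (1 * 1)(k) = sum_{d | k} 1 = d(k), the number of positive divisors of k.
Since zeta(s) = sum_{k>=1} 1/k^s, we have zeta(s)^2 = sum_{k>=1} d(k)/k^s, so a_k = d(k).
For k = 63: the divisors are 1, 3, 7, 9, 21, 63.
Count = 6.

6


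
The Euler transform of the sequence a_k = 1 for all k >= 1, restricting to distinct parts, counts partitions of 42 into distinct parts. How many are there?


Partitions of 42 into distinct parts can be computed via generating function.
Product (1+x)(1+x^2)(1+x^3)...
The coefficient of x^42 = 1426

1426


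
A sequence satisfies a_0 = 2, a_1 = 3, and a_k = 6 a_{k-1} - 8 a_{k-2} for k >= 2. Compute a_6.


The characteristic equation is t^2 - 6 t + 8 = 0, with roots r_1 = 4 and r_2 = 2 (so c_1 = r_1 + r_2, c_2 = -r_1 r_2 as required).
One can use the closed form a_n = A r_1^n + B r_2^n, but direct iteration is more reliable:
a_0 = 2, a_1 = 3, a_2 = 2, a_3 = -12, a_4 = -88, a_5 = -432, a_6 = -1888.
So a_6 = -1888.

-1888


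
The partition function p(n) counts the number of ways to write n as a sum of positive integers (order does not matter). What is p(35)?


Using the generating function prod_{k>=1} 1/(1-x^k), we compute p(35).
By dynamic programming over parts 1 through 35:
p(35) = 14883

14883


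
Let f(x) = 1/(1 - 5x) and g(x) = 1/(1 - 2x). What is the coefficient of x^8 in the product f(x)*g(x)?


The coefficient of x^n in f*g is the Cauchy product: sum_{k=0}^{n} a^k * b^(n-k).
With a=5, b=2, n=8:
sum_{k=0}^{8} 5^k * 2^(8-k)
= 650871

650871


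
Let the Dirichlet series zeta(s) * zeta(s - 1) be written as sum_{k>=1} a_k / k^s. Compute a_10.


Convolution gives a_k = sum_{d | k} d * 1 = sum_{d | k} d = sigma(k), the sum of positive divisors of k.
For k = 10, the divisors are 1, 2, 5, 10, so
sigma(10) = 1 + 2 + 5 + 10 = 18.

18


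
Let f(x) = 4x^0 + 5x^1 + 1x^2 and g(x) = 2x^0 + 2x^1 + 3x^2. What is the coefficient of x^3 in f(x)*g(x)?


Cauchy product at x^3:
5*3 + 1*2
= 17

17


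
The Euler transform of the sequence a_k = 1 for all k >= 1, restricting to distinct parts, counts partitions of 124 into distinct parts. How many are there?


Partitions of 124 into distinct parts can be computed via generating function.
Product (1+x)(1+x^2)(1+x^3)...
The coefficient of x^124 = 2974400

2974400


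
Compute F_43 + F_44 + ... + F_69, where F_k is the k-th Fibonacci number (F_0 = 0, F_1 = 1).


Use the identity sum_{k=0}^{N} F_k = F_{N+2} - 1 (which follows from F_{k+2} - F_{k+1} = F_k). Then
sum_{k=43}^{69} F_k = (F_{71} - 1) - (F_{44} - 1) = F_{71} - F_{44}.
Computing: F_{71} = 308061521170129, F_{44} = 701408733, so
Sum = 308061521170129 - 701408733 = 308060819761396.

308060819761396


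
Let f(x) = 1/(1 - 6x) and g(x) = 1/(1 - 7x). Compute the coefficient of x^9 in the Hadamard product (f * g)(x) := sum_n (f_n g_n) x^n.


f has coefficients f_k = 6^k and g has coefficients g_k = 7^k, so the Hadamard product has coefficient (f*g)_k = 6^k * 7^k = 42^k.
For k = 9: 42^9 = 406671383849472.

406671383849472


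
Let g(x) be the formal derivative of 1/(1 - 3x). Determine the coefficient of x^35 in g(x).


Differentiate termwise: d/dx sum_{k>=0} 3^k x^k = sum_{k>=1} k 3^k x^(k-1) = sum_{j>=0} (j+1) 3^(j+1) x^j.
Equivalently, d/dx [1/(1 - 3x)] = 3/(1 - 3x)^2.
For j = 35: 36 * 3^36 = 36 * 150094635296999121 = 5403406870691968356.

5403406870691968356


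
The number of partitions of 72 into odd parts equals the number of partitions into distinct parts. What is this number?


Computing partitions of 72 into odd parts (1, 3, 5, ...):
Using the generating function prod_{k>=0} 1/(1-x^(2k+1)),
the count is 36352

36352


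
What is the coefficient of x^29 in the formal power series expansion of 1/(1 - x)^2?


The negative binomial / multiset identity is
1/(1 - x)^r = sum_{k>=0} C(k + r - 1, r - 1) x^k.
Here r = 2 and k = 29, so the coefficient is
C(29 + 1, 1) = C(30, 1)
= 30

30


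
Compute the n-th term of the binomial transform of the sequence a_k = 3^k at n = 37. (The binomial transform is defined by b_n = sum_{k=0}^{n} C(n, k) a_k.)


With a_k = 3^k, b_n = sum_{k=0}^{n} C(n, k) 3^k = (1 + 3)^n by the binomial theorem.
For n = 37: (1 + 3)^37 = 4^37 = 18889465931478580854784.

18889465931478580854784


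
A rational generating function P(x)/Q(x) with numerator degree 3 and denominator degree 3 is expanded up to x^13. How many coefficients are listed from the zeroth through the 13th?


Expanding up to x^13 gives the coefficients for x^0, x^1, ..., x^13.
That is 13 + 1 = 14 coefficients in total.

14


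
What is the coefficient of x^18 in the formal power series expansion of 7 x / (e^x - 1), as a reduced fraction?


The exponential generating function for Bernoulli numbers is
x / (e^x - 1) = sum_{k>=0} B_k x^k / k!.
So the coefficient of x^18 in 7 x / (e^x - 1) is 7 B_18 / 18!.
Computing: B_18 = 43867/798, 18! = 6402373705728000, giving
7 * 43867/798 / 6402373705728000 = 43867/729870602452992000.

43867/729870602452992000
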